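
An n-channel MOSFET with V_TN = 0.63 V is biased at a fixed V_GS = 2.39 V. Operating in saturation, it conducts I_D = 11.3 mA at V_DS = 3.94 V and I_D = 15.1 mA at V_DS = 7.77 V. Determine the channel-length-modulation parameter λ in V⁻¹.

λ = 0.134 V⁻¹

With V_GS fixed, I_D ∝ (1 + λ V_DS) in saturation, so I_D2/I_D1 = (1 + λ V_DS2)/(1 + λ V_DS1).
15.1/11.3 = 1.336 = (1 + 7.77 λ)/(1 + 3.94 λ).
Solving: λ (I_D1 V_DS2 − I_D2 V_DS1) = I_D2 − I_D1, so λ = (15.1 − 11.3) / (11.3 × 7.77 − 15.1 × 3.94) = 3.8 / 28.3 = 0.134 V⁻¹.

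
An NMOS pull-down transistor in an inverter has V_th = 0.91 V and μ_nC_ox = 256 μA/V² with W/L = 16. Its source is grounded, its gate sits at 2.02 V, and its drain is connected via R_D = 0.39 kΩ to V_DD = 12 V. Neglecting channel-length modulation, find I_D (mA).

V_GS = V_G = 2.02 V, so V_ov = 2.02 − 0.91 = 1.11 V.
k_n = μ_nC_ox · (W/L) = 4.096 mA/V².
Assume saturation: I_D = ½ k_n V_ov² = 0.5 × 4.096 × 1.11² = 2.52 mA, giving V_DS = V_DD − I_D R_D = 12 − 2.52 × 0.39 = 11 V.
V_DS = 11 V ≥ V_ov = 1.11 V, confirming saturation.

I_D = 2.52 mA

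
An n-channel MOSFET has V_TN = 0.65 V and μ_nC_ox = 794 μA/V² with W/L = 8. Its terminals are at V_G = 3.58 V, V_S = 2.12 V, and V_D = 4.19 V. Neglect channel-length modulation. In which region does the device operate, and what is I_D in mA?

V_GS = V_G − V_S = 3.58 − 2.12 = 1.46 V; V_DS = V_D − V_S = 4.19 − 2.12 = 2.07 V.
k_n = μ_nC_ox · (W/L) = 6.352 mA/V².
V_ov = V_GS − V_TN = 1.46 − 0.65 = 0.81 V.
Since V_DS = 2.07 V ≥ V_ov = 0.81 V, the device is in saturation.
I_D = ½ k_n V_ov² = 0.5 × 6.352 × 0.81² = 2.08 mA.

Saturation; I_D = 2.08 mA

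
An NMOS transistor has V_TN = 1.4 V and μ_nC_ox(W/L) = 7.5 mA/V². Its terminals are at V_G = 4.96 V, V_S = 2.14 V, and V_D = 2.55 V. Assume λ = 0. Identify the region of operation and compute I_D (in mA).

V_GS = V_G − V_S = 4.96 − 2.14 = 2.82 V; V_DS = V_D − V_S = 2.55 − 2.14 = 0.41 V.
V_ov = V_GS − V_TN = 2.82 − 1.4 = 1.42 V.
Since V_DS = 0.41 V < V_ov = 1.42 V, the device is in the triode region.
I_D = k_n [V_ov · V_DS − ½ V_DS²] = 7.5 × [1.42 × 0.41 − 0.5 × 0.41²] = 3.74 mA.

Triode; I_D = 3.74 mA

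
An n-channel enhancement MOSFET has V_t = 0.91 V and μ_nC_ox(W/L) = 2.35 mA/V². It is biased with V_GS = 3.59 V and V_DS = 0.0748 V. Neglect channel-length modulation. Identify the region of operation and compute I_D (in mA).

V_ov = V_GS − V_t = 3.59 − 0.91 = 2.68 V.
Since V_DS = 0.0748 V < V_ov = 2.68 V, the device is in the triode region.
I_D = k_n [V_ov · V_DS − ½ V_DS²] = 2.35 × [2.68 × 0.0748 − 0.5 × 0.0748²] = 0.465 mA.

Triode; I_D = 0.465 mA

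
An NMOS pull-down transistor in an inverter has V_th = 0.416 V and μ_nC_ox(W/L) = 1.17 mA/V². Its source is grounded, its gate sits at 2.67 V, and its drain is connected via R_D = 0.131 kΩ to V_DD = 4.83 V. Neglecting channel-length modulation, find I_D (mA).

I_D = 2.97 mA

V_GS = V_G = 2.67 V, so V_ov = 2.67 − 0.416 = 2.25 V.
Assume saturation: I_D = ½ k_n V_ov² = 0.5 × 1.17 × 2.25² = 2.97 mA, giving V_DS = V_DD − I_D R_D = 4.83 − 2.97 × 0.131 = 4.44 V.
V_DS = 4.44 V ≥ V_ov = 2.25 V, confirming saturation.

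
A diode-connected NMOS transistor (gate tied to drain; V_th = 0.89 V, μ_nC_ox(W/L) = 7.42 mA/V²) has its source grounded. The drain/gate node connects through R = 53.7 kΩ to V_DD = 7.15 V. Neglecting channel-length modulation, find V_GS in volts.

With gate tied to drain, V_GS = V_DS ≥ V_GS − V_th, so the device is in saturation.
KCL at the drain: ½ k_n (V_GS − V_th)² = (V_DD − V_GS)/R.
Let x = V_GS − 0.89. Then 199 x² + x − 6.26 = 0, giving x = 0.175 V (positive root), so V_GS = 1.06 V.
I_D = (V_DD − V_GS)/R = (7.15 − 1.06) / 53.7 = 0.113 mA.

V_GS = 1.06 V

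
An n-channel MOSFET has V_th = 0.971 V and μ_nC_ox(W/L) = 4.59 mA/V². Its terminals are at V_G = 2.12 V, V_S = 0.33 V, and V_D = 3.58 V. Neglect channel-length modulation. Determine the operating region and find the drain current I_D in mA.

Saturation; I_D = 1.54 mA

V_GS = V_G − V_S = 2.12 − 0.33 = 1.79 V; V_DS = V_D − V_S = 3.58 − 0.33 = 3.25 V.
V_ov = V_GS − V_th = 1.79 − 0.971 = 0.819 V.
Since V_DS = 3.25 V ≥ V_ov = 0.819 V, the device is in saturation.
I_D = ½ k_n V_ov² = 0.5 × 4.59 × 0.819² = 1.54 mA.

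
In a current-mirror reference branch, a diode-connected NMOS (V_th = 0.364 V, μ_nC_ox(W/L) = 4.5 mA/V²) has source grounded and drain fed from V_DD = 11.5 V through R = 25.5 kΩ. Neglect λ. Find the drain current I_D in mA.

With gate tied to drain, V_GS = V_DS ≥ V_GS − V_th, so the device is in saturation.
KCL at the drain: ½ k_n (V_GS − V_th)² = (V_DD − V_GS)/R.
Let x = V_GS − 0.364. Then 57.4 x² + x − 11.14 = 0, giving x = 0.432 V (positive root), so V_GS = 0.796 V.
I_D = (V_DD − V_GS)/R = (11.5 − 0.796) / 25.5 = 0.42 mA.

I_D = 0.420 mA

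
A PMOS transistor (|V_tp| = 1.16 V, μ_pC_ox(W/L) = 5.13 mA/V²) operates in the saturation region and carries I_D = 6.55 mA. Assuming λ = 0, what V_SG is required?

V_SG = 2.76 V

In saturation I_D = ½ k_p (V_SG − |V_tp|)², so V_SG − |V_tp| = √(2 I_D / k_p) = √(2 × 6.55 / 5.13) = 1.6 V.
V_SG = 1.16 + 1.6 = 2.76 V.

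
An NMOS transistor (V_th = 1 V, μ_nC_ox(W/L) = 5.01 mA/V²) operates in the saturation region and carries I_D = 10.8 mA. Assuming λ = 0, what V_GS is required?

V_GS = 3.08 V

In saturation I_D = ½ k_n (V_GS − V_th)², so V_GS − V_th = √(2 I_D / k_n) = √(2 × 10.8 / 5.01) = 2.08 V.
V_GS = 1 + 2.08 = 3.08 V.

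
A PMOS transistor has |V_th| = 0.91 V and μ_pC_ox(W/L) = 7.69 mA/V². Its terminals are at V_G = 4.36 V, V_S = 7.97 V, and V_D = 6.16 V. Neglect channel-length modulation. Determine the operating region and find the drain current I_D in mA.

V_SG = V_S − V_G = 7.97 − 4.36 = 3.61 V; V_SD = V_S − V_D = 7.97 − 6.16 = 1.81 V.
V_ov = V_SG − |V_th| = 3.61 − 0.91 = 2.7 V.
Since V_SD = 1.81 V < V_ov = 2.7 V, the device is in the triode region.
I_D = k_p [V_ov · V_SD − ½ V_SD²] = 7.69 × [2.7 × 1.81 − 0.5 × 1.81²] = 25 mA.

Triode; I_D = 25.0 mA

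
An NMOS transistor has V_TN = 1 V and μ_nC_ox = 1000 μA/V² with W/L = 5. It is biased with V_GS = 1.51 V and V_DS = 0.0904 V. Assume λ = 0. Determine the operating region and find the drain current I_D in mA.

k_n = μ_nC_ox · (W/L) = 5 mA/V².
V_ov = V_GS − V_TN = 1.51 − 1 = 0.51 V.
Since V_DS = 0.0904 V < V_ov = 0.51 V, the device is in the triode region.
I_D = k_n [V_ov · V_DS − ½ V_DS²] = 5 × [0.51 × 0.0904 − 0.5 × 0.0904²] = 0.21 mA.

Triode; I_D = 0.210 mA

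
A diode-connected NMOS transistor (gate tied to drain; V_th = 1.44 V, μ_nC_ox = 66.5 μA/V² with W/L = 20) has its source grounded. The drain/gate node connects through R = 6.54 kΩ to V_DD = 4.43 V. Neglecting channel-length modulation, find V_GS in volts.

V_GS = 2.16 V

With gate tied to drain, V_GS = V_DS ≥ V_GS − V_th, so the device is in saturation.
k_n = μ_nC_ox · (W/L) = 1.33 mA/V².
KCL at the drain: ½ k_n (V_GS − V_th)² = (V_DD − V_GS)/R.
Let x = V_GS − 1.44. Then 4.35 x² + x − 2.99 = 0, giving x = 0.722 V (positive root), so V_GS = 2.16 V.
I_D = (V_DD − V_GS)/R = (4.43 − 2.16) / 6.54 = 0.347 mA.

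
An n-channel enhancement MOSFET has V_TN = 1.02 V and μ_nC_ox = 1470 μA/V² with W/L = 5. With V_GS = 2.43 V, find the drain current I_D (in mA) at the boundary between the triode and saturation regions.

At the boundary V_DS = V_ov = V_GS − V_TN = 2.43 − 1.02 = 1.41 V.
k_n = μ_nC_ox · (W/L) = 7.35 mA/V².
I_D = ½ k_n V_ov² = 0.5 × 7.35 × 1.41² = 7.31 mA.

I_D = 7.31 mA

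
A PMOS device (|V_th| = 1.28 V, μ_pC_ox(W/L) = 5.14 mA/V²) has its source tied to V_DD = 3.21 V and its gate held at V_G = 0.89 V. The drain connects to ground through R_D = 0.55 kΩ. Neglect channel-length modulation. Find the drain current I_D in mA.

I_D = 2.78 mA

V_SG = V_DD − V_G = 3.21 − 0.89 = 2.32 V, so V_ov = 2.32 − 1.28 = 1.04 V.
Assume saturation: I_D = ½ k_p V_ov² = 0.5 × 5.14 × 1.04² = 2.78 mA, giving V_SD = V_DD − I_D R_D = 3.21 − 2.78 × 0.55 = 1.68 V.
V_SD = 1.68 V ≥ V_ov = 1.04 V, confirming saturation.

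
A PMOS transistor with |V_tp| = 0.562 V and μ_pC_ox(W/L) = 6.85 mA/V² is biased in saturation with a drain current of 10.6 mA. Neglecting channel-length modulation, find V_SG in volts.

In saturation I_D = ½ k_p (V_SG − |V_tp|)², so V_SG − |V_tp| = √(2 I_D / k_p) = √(2 × 10.6 / 6.85) = 1.76 V.
V_SG = 0.562 + 1.76 = 2.32 V.

V_SG = 2.32 V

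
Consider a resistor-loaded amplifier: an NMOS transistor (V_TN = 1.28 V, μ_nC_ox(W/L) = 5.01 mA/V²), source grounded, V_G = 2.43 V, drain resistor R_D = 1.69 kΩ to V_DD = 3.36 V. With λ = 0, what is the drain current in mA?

V_GS = V_G = 2.43 V, so V_ov = 2.43 − 1.28 = 1.15 V.
Assume saturation: I_D = ½ k_n V_ov² = 0.5 × 5.01 × 1.15² = 3.31 mA, giving V_DS = V_DD − I_D R_D = 3.36 − 3.31 × 1.69 = -2.24 V.
But -2.24 V < V_ov = 1.15 V, so the device is actually in triode.
In triode I_D = k_n[V_ov V_DS − ½ V_DS²] and I_D = (V_DD − V_DS)/R_D. Equating: 4.23 V_DS² − 10.74 V_DS + 3.36 = 0, giving V_DS = 0.366 V (the root below V_ov).
I_D = (3.36 − 0.366) / 1.69 = 1.77 mA.

I_D = 1.77 mA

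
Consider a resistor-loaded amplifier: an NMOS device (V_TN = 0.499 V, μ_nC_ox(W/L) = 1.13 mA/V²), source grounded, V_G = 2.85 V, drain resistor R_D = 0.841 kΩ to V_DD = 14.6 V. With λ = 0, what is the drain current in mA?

I_D = 3.12 mA

V_GS = V_G = 2.85 V, so V_ov = 2.85 − 0.499 = 2.35 V.
Assume saturation: I_D = ½ k_n V_ov² = 0.5 × 1.13 × 2.35² = 3.12 mA, giving V_DS = V_DD − I_D R_D = 14.6 − 3.12 × 0.841 = 12 V.
V_DS = 12 V ≥ V_ov = 2.35 V, confirming saturation.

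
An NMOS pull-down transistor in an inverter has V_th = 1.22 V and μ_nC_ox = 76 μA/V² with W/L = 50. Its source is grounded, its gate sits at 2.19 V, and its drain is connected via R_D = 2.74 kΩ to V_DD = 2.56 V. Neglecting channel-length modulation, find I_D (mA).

I_D = 0.838 mA

V_GS = V_G = 2.19 V, so V_ov = 2.19 − 1.22 = 0.97 V.
k_n = μ_nC_ox · (W/L) = 3.8 mA/V².
Assume saturation: I_D = ½ k_n V_ov² = 0.5 × 3.8 × 0.97² = 1.79 mA, giving V_DS = V_DD − I_D R_D = 2.56 − 1.79 × 2.74 = -2.34 V.
But -2.34 V < V_ov = 0.97 V, so the device is actually in triode.
In triode I_D = k_n[V_ov V_DS − ½ V_DS²] and I_D = (V_DD − V_DS)/R_D. Equating: 5.21 V_DS² − 11.1 V_DS + 2.56 = 0, giving V_DS = 0.263 V (the root below V_ov).
I_D = (2.56 − 0.263) / 2.74 = 0.838 mA.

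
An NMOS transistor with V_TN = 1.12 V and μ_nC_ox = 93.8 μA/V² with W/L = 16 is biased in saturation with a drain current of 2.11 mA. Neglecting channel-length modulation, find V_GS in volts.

V_GS = 2.80 V

k_n = μ_nC_ox · (W/L) = 1.501 mA/V².
In saturation I_D = ½ k_n (V_GS − V_TN)², so V_GS − V_TN = √(2 I_D / k_n) = √(2 × 2.11 / 1.501) = 1.68 V.
V_GS = 1.12 + 1.68 = 2.8 V.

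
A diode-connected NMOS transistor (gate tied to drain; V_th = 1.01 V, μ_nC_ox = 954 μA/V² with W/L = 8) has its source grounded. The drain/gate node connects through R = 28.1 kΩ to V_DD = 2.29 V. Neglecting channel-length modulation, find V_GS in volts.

V_GS = 1.11 V

With gate tied to drain, V_GS = V_DS ≥ V_GS − V_th, so the device is in saturation.
k_n = μ_nC_ox · (W/L) = 7.632 mA/V².
KCL at the drain: ½ k_n (V_GS − V_th)² = (V_DD − V_GS)/R.
Let x = V_GS − 1.01. Then 107 x² + x − 1.28 = 0, giving x = 0.105 V (positive root), so V_GS = 1.11 V.
I_D = (V_DD − V_GS)/R = (2.29 − 1.11) / 28.1 = 0.0418 mA.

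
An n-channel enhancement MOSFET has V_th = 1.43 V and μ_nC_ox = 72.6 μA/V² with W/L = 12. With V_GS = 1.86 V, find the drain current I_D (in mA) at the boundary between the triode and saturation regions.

At the boundary V_DS = V_ov = V_GS − V_th = 1.86 − 1.43 = 0.43 V.
k_n = μ_nC_ox · (W/L) = 0.8712 mA/V².
I_D = ½ k_n V_ov² = 0.5 × 0.8712 × 0.43² = 0.0805 mA.

I_D = 0.0805 mA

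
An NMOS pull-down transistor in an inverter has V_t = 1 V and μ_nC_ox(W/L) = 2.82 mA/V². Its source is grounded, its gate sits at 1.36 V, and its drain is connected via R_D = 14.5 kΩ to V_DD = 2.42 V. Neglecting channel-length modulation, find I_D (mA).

V_GS = V_G = 1.36 V, so V_ov = 1.36 − 1 = 0.36 V.
Assume saturation: I_D = ½ k_n V_ov² = 0.5 × 2.82 × 0.36² = 0.183 mA, giving V_DS = V_DD − I_D R_D = 2.42 − 0.183 × 14.5 = -0.23 V.
But -0.23 V < V_ov = 0.36 V, so the device is actually in triode.
In triode I_D = k_n[V_ov V_DS − ½ V_DS²] and I_D = (V_DD − V_DS)/R_D. Equating: 20.4 V_DS² − 15.72 V_DS + 2.42 = 0, giving V_DS = 0.213 V (the root below V_ov).
I_D = (2.42 − 0.213) / 14.5 = 0.152 mA.

I_D = 0.152 mA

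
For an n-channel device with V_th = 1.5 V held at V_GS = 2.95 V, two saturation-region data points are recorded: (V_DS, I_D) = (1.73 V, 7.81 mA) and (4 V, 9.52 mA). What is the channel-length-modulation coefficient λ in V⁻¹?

λ = 0.116 V⁻¹

With V_GS fixed, I_D ∝ (1 + λ V_DS) in saturation, so I_D2/I_D1 = (1 + λ V_DS2)/(1 + λ V_DS1).
9.52/7.81 = 1.219 = (1 + 4 λ)/(1 + 1.73 λ).
Solving: λ (I_D1 V_DS2 − I_D2 V_DS1) = I_D2 − I_D1, so λ = (9.52 − 7.81) / (7.81 × 4 − 9.52 × 1.73) = 1.71 / 14.8 = 0.116 V⁻¹.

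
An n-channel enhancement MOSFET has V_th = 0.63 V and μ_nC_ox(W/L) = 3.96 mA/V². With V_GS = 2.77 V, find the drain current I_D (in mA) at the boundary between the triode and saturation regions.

At the boundary V_DS = V_ov = V_GS − V_th = 2.77 − 0.63 = 2.14 V.
I_D = ½ k_n V_ov² = 0.5 × 3.96 × 2.14² = 9.07 mA.

I_D = 9.07 mA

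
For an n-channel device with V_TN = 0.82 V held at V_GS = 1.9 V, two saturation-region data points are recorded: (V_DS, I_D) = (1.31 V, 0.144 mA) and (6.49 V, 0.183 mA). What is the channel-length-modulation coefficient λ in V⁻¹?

With V_GS fixed, I_D ∝ (1 + λ V_DS) in saturation, so I_D2/I_D1 = (1 + λ V_DS2)/(1 + λ V_DS1).
0.183/0.144 = 1.271 = (1 + 6.49 λ)/(1 + 1.31 λ).
Solving: λ (I_D1 V_DS2 − I_D2 V_DS1) = I_D2 − I_D1, so λ = (0.183 − 0.144) / (0.144 × 6.49 − 0.183 × 1.31) = 0.039 / 0.695 = 0.0561 V⁻¹.

λ = 0.0561 V⁻¹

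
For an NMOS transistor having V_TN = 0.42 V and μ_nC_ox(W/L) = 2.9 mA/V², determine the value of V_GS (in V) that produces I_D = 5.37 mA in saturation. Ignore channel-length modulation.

In saturation I_D = ½ k_n (V_GS − V_TN)², so V_GS − V_TN = √(2 I_D / k_n) = √(2 × 5.37 / 2.9) = 1.92 V.
V_GS = 0.42 + 1.92 = 2.34 V.

V_GS = 2.34 V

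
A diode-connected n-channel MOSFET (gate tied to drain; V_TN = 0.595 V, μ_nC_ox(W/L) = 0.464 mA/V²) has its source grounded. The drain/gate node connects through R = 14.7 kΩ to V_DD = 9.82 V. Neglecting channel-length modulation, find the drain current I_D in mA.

I_D = 0.525 mA

With gate tied to drain, V_GS = V_DS ≥ V_GS − V_TN, so the device is in saturation.
KCL at the drain: ½ k_n (V_GS − V_TN)² = (V_DD − V_GS)/R.
Let x = V_GS − 0.595. Then 3.41 x² + x − 9.225 = 0, giving x = 1.5 V (positive root), so V_GS = 2.1 V.
I_D = (V_DD − V_GS)/R = (9.82 − 2.1) / 14.7 = 0.525 mA.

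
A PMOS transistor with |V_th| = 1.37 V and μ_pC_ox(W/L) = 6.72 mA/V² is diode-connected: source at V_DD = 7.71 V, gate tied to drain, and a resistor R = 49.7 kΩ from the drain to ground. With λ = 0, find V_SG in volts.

With gate tied to drain, V_SG = V_SD ≥ V_SG − |V_th|, so the device is in saturation.
KCL at the drain: ½ k_p (V_SG − |V_th|)² = (V_DD − V_SG)/R.
Let x = V_SG − 1.37. Then 167 x² + x − 6.34 = 0, giving x = 0.192 V (positive root), so V_SG = 1.56 V.
I_D = (V_DD − V_SG)/R = (7.71 − 1.56) / 49.7 = 0.124 mA.

V_SG = 1.56 V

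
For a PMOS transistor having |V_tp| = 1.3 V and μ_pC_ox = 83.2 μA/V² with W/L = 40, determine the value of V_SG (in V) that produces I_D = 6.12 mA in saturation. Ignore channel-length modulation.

k_p = μ_pC_ox · (W/L) = 3.328 mA/V².
In saturation I_D = ½ k_p (V_SG − |V_tp|)², so V_SG − |V_tp| = √(2 I_D / k_p) = √(2 × 6.12 / 3.328) = 1.92 V.
V_SG = 1.3 + 1.92 = 3.22 V.

V_SG = 3.22 V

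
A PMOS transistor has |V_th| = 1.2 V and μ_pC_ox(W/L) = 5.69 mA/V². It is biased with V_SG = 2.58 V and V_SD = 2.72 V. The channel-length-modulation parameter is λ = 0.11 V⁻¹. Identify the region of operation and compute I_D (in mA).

V_ov = V_SG − |V_th| = 2.58 − 1.2 = 1.38 V.
Since V_SD = 2.72 V ≥ V_ov = 1.38 V, the device is in saturation.
I_D = ½ k_p V_ov² (1 + λ V_SD) = 0.5 × 5.69 × 1.38² × (1 + 0.11 × 2.72) = 7.04 mA.

Saturation; I_D = 7.04 mA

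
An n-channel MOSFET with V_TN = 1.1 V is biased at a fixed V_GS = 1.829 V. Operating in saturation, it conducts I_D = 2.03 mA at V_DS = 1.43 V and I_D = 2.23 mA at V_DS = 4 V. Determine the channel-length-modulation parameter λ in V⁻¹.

With V_GS fixed, I_D ∝ (1 + λ V_DS) in saturation, so I_D2/I_D1 = (1 + λ V_DS2)/(1 + λ V_DS1).
2.23/2.03 = 1.099 = (1 + 4 λ)/(1 + 1.43 λ).
Solving: λ (I_D1 V_DS2 − I_D2 V_DS1) = I_D2 − I_D1, so λ = (2.23 − 2.03) / (2.03 × 4 − 2.23 × 1.43) = 0.2 / 4.93 = 0.0406 V⁻¹.

λ = 0.0406 V⁻¹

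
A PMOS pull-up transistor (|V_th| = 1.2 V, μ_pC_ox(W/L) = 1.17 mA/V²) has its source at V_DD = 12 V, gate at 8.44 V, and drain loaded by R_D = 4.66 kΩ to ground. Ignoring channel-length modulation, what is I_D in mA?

V_SG = V_DD − V_G = 12 − 8.44 = 3.56 V, so V_ov = 3.56 − 1.2 = 2.36 V.
Assume saturation: I_D = ½ k_p V_ov² = 0.5 × 1.17 × 2.36² = 3.26 mA, giving V_SD = V_DD − I_D R_D = 12 − 3.26 × 4.66 = -3.18 V.
But -3.18 V < V_ov = 2.36 V, so the device is actually in triode.
In triode I_D = k_p[V_ov V_SD − ½ V_SD²] and I_D = (V_DD − V_SD)/R_D. Equating: 2.73 V_SD² − 13.87 V_SD + 12 = 0, giving V_SD = 1.11 V (the root below V_ov).
I_D = (12 − 1.11) / 4.66 = 2.34 mA.

I_D = 2.34 mA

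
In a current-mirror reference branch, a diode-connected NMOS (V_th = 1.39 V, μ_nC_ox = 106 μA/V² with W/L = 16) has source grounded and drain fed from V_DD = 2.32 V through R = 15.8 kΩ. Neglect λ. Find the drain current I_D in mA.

I_D = 0.0444 mA

With gate tied to drain, V_GS = V_DS ≥ V_GS − V_th, so the device is in saturation.
k_n = μ_nC_ox · (W/L) = 1.696 mA/V².
KCL at the drain: ½ k_n (V_GS − V_th)² = (V_DD − V_GS)/R.
Let x = V_GS − 1.39. Then 13.4 x² + x − 0.93 = 0, giving x = 0.229 V (positive root), so V_GS = 1.62 V.
I_D = (V_DD − V_GS)/R = (2.32 − 1.62) / 15.8 = 0.0444 mA.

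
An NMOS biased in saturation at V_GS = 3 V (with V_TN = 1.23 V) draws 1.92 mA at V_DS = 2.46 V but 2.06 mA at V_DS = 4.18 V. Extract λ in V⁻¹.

λ = 0.0473 V⁻¹

With V_GS fixed, I_D ∝ (1 + λ V_DS) in saturation, so I_D2/I_D1 = (1 + λ V_DS2)/(1 + λ V_DS1).
2.06/1.92 = 1.073 = (1 + 4.18 λ)/(1 + 2.46 λ).
Solving: λ (I_D1 V_DS2 − I_D2 V_DS1) = I_D2 − I_D1, so λ = (2.06 − 1.92) / (1.92 × 4.18 − 2.06 × 2.46) = 0.14 / 2.96 = 0.0473 V⁻¹.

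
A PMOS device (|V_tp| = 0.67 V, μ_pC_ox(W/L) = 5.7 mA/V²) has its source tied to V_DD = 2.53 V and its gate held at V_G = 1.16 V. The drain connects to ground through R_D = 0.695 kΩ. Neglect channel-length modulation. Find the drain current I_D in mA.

I_D = 1.40 mA

V_SG = V_DD − V_G = 2.53 − 1.16 = 1.37 V, so V_ov = 1.37 − 0.67 = 0.7 V.
Assume saturation: I_D = ½ k_p V_ov² = 0.5 × 5.7 × 0.7² = 1.4 mA, giving V_SD = V_DD − I_D R_D = 2.53 − 1.4 × 0.695 = 1.56 V.
V_SD = 1.56 V ≥ V_ov = 0.7 V, confirming saturation.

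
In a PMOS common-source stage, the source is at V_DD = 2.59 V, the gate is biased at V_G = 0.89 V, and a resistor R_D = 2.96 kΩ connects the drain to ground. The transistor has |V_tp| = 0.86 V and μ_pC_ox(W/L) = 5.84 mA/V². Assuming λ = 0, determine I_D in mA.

I_D = 0.812 mA

V_SG = V_DD − V_G = 2.59 − 0.89 = 1.7 V, so V_ov = 1.7 − 0.86 = 0.84 V.
Assume saturation: I_D = ½ k_p V_ov² = 0.5 × 5.84 × 0.84² = 2.06 mA, giving V_SD = V_DD − I_D R_D = 2.59 − 2.06 × 2.96 = -3.51 V.
But -3.51 V < V_ov = 0.84 V, so the device is actually in triode.
In triode I_D = k_p[V_ov V_SD − ½ V_SD²] and I_D = (V_DD − V_SD)/R_D. Equating: 8.64 V_SD² − 15.52 V_SD + 2.59 = 0, giving V_SD = 0.186 V (the root below V_ov).
I_D = (2.59 − 0.186) / 2.96 = 0.812 mA.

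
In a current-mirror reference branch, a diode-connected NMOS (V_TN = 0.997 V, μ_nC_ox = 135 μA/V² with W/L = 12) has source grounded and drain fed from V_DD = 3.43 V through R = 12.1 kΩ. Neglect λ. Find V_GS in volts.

V_GS = 1.45 V

With gate tied to drain, V_GS = V_DS ≥ V_GS − V_TN, so the device is in saturation.
k_n = μ_nC_ox · (W/L) = 1.62 mA/V².
KCL at the drain: ½ k_n (V_GS − V_TN)² = (V_DD − V_GS)/R.
Let x = V_GS − 0.997. Then 9.8 x² + x − 2.433 = 0, giving x = 0.45 V (positive root), so V_GS = 1.45 V.
I_D = (V_DD − V_GS)/R = (3.43 − 1.45) / 12.1 = 0.164 mA.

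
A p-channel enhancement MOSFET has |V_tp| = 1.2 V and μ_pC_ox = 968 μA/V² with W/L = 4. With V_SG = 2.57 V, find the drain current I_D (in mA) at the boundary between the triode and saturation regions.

I_D = 3.63 mA

At the boundary V_SD = V_ov = V_SG − |V_tp| = 2.57 − 1.2 = 1.37 V.
k_p = μ_pC_ox · (W/L) = 3.872 mA/V².
I_D = ½ k_p V_ov² = 0.5 × 3.872 × 1.37² = 3.63 mA.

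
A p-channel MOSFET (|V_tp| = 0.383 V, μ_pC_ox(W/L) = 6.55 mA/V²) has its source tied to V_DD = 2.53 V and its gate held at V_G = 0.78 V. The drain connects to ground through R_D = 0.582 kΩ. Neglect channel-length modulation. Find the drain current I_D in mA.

V_SG = V_DD − V_G = 2.53 − 0.78 = 1.75 V, so V_ov = 1.75 − 0.383 = 1.37 V.
Assume saturation: I_D = ½ k_p V_ov² = 0.5 × 6.55 × 1.37² = 6.12 mA, giving V_SD = V_DD − I_D R_D = 2.53 − 6.12 × 0.582 = -1.03 V.
But -1.03 V < V_ov = 1.37 V, so the device is actually in triode.
In triode I_D = k_p[V_ov V_SD − ½ V_SD²] and I_D = (V_DD − V_SD)/R_D. Equating: 1.91 V_SD² − 6.211 V_SD + 2.53 = 0, giving V_SD = 0.477 V (the root below V_ov).
I_D = (2.53 − 0.477) / 0.582 = 3.53 mA.

I_D = 3.53 mA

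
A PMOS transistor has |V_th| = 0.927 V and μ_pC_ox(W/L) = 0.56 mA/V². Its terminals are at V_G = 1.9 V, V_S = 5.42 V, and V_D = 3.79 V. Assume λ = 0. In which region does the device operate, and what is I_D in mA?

V_SG = V_S − V_G = 5.42 − 1.9 = 3.52 V; V_SD = V_S − V_D = 5.42 − 3.79 = 1.63 V.
V_ov = V_SG − |V_th| = 3.52 − 0.927 = 2.59 V.
Since V_SD = 1.63 V < V_ov = 2.59 V, the device is in the triode region.
I_D = k_p [V_ov · V_SD − ½ V_SD²] = 0.56 × [2.59 × 1.63 − 0.5 × 1.63²] = 1.62 mA.

Triode; I_D = 1.62 mA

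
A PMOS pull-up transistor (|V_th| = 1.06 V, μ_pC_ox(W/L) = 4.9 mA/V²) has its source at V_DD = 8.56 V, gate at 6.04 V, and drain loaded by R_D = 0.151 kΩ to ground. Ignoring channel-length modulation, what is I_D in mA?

V_SG = V_DD − V_G = 8.56 − 6.04 = 2.52 V, so V_ov = 2.52 − 1.06 = 1.46 V.
Assume saturation: I_D = ½ k_p V_ov² = 0.5 × 4.9 × 1.46² = 5.22 mA, giving V_SD = V_DD − I_D R_D = 8.56 − 5.22 × 0.151 = 7.77 V.
V_SD = 7.77 V ≥ V_ov = 1.46 V, confirming saturation.

I_D = 5.22 mA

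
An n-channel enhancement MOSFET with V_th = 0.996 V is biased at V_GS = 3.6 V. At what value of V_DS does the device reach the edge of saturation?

V_DS,sat = 2.60 V

The boundary between triode and saturation is V_DS = V_GS − V_th = V_ov.
V_ov = 3.6 − 0.996 = 2.6 V.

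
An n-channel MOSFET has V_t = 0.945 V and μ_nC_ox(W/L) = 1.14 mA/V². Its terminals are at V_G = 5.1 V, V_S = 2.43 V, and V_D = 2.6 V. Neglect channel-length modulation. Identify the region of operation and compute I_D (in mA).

V_GS = V_G − V_S = 5.1 − 2.43 = 2.67 V; V_DS = V_D − V_S = 2.6 − 2.43 = 0.17 V.
V_ov = V_GS − V_t = 2.67 − 0.945 = 1.72 V.
Since V_DS = 0.17 V < V_ov = 1.72 V, the device is in the triode region.
I_D = k_n [V_ov · V_DS − ½ V_DS²] = 1.14 × [1.72 × 0.17 − 0.5 × 0.17²] = 0.318 mA.

Triode; I_D = 0.318 mA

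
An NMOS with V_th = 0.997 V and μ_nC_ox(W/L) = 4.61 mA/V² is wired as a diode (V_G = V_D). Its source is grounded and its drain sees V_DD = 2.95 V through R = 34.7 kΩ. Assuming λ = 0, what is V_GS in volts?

V_GS = 1.15 V

With gate tied to drain, V_GS = V_DS ≥ V_GS − V_th, so the device is in saturation.
KCL at the drain: ½ k_n (V_GS − V_th)² = (V_DD − V_GS)/R.
Let x = V_GS − 0.997. Then 80 x² + x − 1.953 = 0, giving x = 0.15 V (positive root), so V_GS = 1.15 V.
I_D = (V_DD − V_GS)/R = (2.95 − 1.15) / 34.7 = 0.052 mA.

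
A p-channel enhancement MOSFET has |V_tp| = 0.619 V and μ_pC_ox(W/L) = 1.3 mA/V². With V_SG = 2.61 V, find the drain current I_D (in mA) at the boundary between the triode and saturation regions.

I_D = 2.58 mA

At the boundary V_SD = V_ov = V_SG − |V_tp| = 2.61 − 0.619 = 1.99 V.
I_D = ½ k_p V_ov² = 0.5 × 1.3 × 1.99² = 2.58 mA.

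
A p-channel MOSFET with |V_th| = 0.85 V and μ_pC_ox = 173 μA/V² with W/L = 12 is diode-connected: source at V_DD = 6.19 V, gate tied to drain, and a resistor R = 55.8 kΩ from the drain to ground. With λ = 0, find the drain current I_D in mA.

With gate tied to drain, V_SG = V_SD ≥ V_SG − |V_th|, so the device is in saturation.
k_p = μ_pC_ox · (W/L) = 2.076 mA/V².
KCL at the drain: ½ k_p (V_SG − |V_th|)² = (V_DD − V_SG)/R.
Let x = V_SG − 0.85. Then 57.9 x² + x − 5.34 = 0, giving x = 0.295 V (positive root), so V_SG = 1.15 V.
I_D = (V_DD − V_SG)/R = (6.19 − 1.15) / 55.8 = 0.0904 mA.

I_D = 0.0904 mA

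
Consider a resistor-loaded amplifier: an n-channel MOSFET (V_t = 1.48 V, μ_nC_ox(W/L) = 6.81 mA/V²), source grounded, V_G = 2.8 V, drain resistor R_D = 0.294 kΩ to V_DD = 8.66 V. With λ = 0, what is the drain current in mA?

I_D = 5.93 mA

V_GS = V_G = 2.8 V, so V_ov = 2.8 − 1.48 = 1.32 V.
Assume saturation: I_D = ½ k_n V_ov² = 0.5 × 6.81 × 1.32² = 5.93 mA, giving V_DS = V_DD − I_D R_D = 8.66 − 5.93 × 0.294 = 6.92 V.
V_DS = 6.92 V ≥ V_ov = 1.32 V, confirming saturation.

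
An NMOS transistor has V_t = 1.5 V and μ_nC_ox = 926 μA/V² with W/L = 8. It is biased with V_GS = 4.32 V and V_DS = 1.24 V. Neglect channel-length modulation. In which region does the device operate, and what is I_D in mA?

Triode; I_D = 20.2 mA

k_n = μ_nC_ox · (W/L) = 7.408 mA/V².
V_ov = V_GS − V_t = 4.32 − 1.5 = 2.82 V.
Since V_DS = 1.24 V < V_ov = 2.82 V, the device is in the triode region.
I_D = k_n [V_ov · V_DS − ½ V_DS²] = 7.408 × [2.82 × 1.24 − 0.5 × 1.24²] = 20.2 mA.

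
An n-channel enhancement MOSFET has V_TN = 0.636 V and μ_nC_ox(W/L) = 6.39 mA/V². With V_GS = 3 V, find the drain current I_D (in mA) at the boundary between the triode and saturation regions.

I_D = 17.9 mA

At the boundary V_DS = V_ov = V_GS − V_TN = 3 − 0.636 = 2.36 V.
I_D = ½ k_n V_ov² = 0.5 × 6.39 × 2.36² = 17.9 mA.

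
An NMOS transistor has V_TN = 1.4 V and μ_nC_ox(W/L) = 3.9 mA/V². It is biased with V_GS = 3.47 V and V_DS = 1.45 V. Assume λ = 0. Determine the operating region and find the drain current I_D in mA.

Triode; I_D = 7.61 mA

V_ov = V_GS − V_TN = 3.47 − 1.4 = 2.07 V.
Since V_DS = 1.45 V < V_ov = 2.07 V, the device is in the triode region.
I_D = k_n [V_ov · V_DS − ½ V_DS²] = 3.9 × [2.07 × 1.45 − 0.5 × 1.45²] = 7.61 mA.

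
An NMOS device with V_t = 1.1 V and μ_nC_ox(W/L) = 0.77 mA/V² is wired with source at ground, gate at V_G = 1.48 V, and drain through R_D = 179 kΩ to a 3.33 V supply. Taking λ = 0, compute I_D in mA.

I_D = 0.0182 mA

V_GS = V_G = 1.48 V, so V_ov = 1.48 − 1.1 = 0.38 V.
Assume saturation: I_D = ½ k_n V_ov² = 0.5 × 0.77 × 0.38² = 0.0556 mA, giving V_DS = V_DD − I_D R_D = 3.33 − 0.0556 × 179 = -6.62 V.
But -6.62 V < V_ov = 0.38 V, so the device is actually in triode.
In triode I_D = k_n[V_ov V_DS − ½ V_DS²] and I_D = (V_DD − V_DS)/R_D. Equating: 68.9 V_DS² − 53.38 V_DS + 3.33 = 0, giving V_DS = 0.0684 V (the root below V_ov).
I_D = (3.33 − 0.0684) / 179 = 0.0182 mA.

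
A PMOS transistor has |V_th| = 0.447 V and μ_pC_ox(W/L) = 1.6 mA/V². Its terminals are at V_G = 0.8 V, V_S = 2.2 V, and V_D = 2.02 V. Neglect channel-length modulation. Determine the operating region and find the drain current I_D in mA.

Triode; I_D = 0.249 mA

V_SG = V_S − V_G = 2.2 − 0.8 = 1.4 V; V_SD = V_S − V_D = 2.2 − 2.02 = 0.18 V.
V_ov = V_SG − |V_th| = 1.4 − 0.447 = 0.953 V.
Since V_SD = 0.18 V < V_ov = 0.953 V, the device is in the triode region.
I_D = k_p [V_ov · V_SD − ½ V_SD²] = 1.6 × [0.953 × 0.18 − 0.5 × 0.18²] = 0.249 mA.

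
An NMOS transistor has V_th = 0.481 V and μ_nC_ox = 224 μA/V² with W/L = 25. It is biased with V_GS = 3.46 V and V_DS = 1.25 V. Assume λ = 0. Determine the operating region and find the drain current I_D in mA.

Triode; I_D = 16.5 mA

k_n = μ_nC_ox · (W/L) = 5.6 mA/V².
V_ov = V_GS − V_th = 3.46 − 0.481 = 2.98 V.
Since V_DS = 1.25 V < V_ov = 2.98 V, the device is in the triode region.
I_D = k_n [V_ov · V_DS − ½ V_DS²] = 5.6 × [2.98 × 1.25 − 0.5 × 1.25²] = 16.5 mA.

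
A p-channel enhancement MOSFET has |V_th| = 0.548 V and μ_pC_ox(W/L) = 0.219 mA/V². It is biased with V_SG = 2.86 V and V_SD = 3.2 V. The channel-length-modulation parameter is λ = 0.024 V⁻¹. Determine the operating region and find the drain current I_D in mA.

Saturation; I_D = 0.630 mA

V_ov = V_SG − |V_th| = 2.86 − 0.548 = 2.31 V.
Since V_SD = 3.2 V ≥ V_ov = 2.31 V, the device is in saturation.
I_D = ½ k_p V_ov² (1 + λ V_SD) = 0.5 × 0.219 × 2.31² × (1 + 0.024 × 3.2) = 0.63 mA.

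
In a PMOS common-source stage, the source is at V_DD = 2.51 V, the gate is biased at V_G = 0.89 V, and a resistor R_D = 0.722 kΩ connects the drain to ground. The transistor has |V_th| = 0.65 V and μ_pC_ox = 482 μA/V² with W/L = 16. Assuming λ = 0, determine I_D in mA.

V_SG = V_DD − V_G = 2.51 − 0.89 = 1.62 V, so V_ov = 1.62 − 0.65 = 0.97 V.
k_p = μ_pC_ox · (W/L) = 7.712 mA/V².
Assume saturation: I_D = ½ k_p V_ov² = 0.5 × 7.712 × 0.97² = 3.63 mA, giving V_SD = V_DD − I_D R_D = 2.51 − 3.63 × 0.722 = -0.109 V.
But -0.109 V < V_ov = 0.97 V, so the device is actually in triode.
In triode I_D = k_p[V_ov V_SD − ½ V_SD²] and I_D = (V_DD − V_SD)/R_D. Equating: 2.78 V_SD² − 6.401 V_SD + 2.51 = 0, giving V_SD = 0.502 V (the root below V_ov).
I_D = (2.51 − 0.502) / 0.722 = 2.78 mA.

I_D = 2.78 mA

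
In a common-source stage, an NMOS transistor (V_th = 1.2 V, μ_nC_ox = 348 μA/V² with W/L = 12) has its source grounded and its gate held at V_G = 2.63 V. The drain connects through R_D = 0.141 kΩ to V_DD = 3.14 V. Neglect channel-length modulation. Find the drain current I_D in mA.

V_GS = V_G = 2.63 V, so V_ov = 2.63 − 1.2 = 1.43 V.
k_n = μ_nC_ox · (W/L) = 4.176 mA/V².
Assume saturation: I_D = ½ k_n V_ov² = 0.5 × 4.176 × 1.43² = 4.27 mA, giving V_DS = V_DD − I_D R_D = 3.14 − 4.27 × 0.141 = 2.54 V.
V_DS = 2.54 V ≥ V_ov = 1.43 V, confirming saturation.

I_D = 4.27 mA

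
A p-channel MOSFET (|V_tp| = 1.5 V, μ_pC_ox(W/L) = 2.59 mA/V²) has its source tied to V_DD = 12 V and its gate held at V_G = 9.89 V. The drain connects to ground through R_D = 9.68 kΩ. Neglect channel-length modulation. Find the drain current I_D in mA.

V_SG = V_DD − V_G = 12 − 9.89 = 2.11 V, so V_ov = 2.11 − 1.5 = 0.61 V.
Assume saturation: I_D = ½ k_p V_ov² = 0.5 × 2.59 × 0.61² = 0.482 mA, giving V_SD = V_DD − I_D R_D = 12 − 0.482 × 9.68 = 7.34 V.
V_SD = 7.34 V ≥ V_ov = 0.61 V, confirming saturation.

I_D = 0.482 mA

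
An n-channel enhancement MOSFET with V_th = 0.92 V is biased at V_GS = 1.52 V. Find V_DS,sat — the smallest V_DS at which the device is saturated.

The boundary between triode and saturation is V_DS = V_GS − V_th = V_ov.
V_ov = 1.52 − 0.92 = 0.6 V.

V_DS,sat = 0.600 V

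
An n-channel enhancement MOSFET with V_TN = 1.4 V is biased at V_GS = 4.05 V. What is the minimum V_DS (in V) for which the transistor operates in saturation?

V_DS,sat = 2.65 V

The boundary between triode and saturation is V_DS = V_GS − V_TN = V_ov.
V_ov = 4.05 − 1.4 = 2.65 V.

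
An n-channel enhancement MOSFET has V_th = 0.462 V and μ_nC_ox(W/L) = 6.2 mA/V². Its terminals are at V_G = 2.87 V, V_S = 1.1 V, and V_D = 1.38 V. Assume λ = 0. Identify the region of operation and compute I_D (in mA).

V_GS = V_G − V_S = 2.87 − 1.1 = 1.77 V; V_DS = V_D − V_S = 1.38 − 1.1 = 0.28 V.
V_ov = V_GS − V_th = 1.77 − 0.462 = 1.31 V.
Since V_DS = 0.28 V < V_ov = 1.31 V, the device is in the triode region.
I_D = k_n [V_ov · V_DS − ½ V_DS²] = 6.2 × [1.31 × 0.28 − 0.5 × 0.28²] = 2.03 mA.

Triode; I_D = 2.03 mA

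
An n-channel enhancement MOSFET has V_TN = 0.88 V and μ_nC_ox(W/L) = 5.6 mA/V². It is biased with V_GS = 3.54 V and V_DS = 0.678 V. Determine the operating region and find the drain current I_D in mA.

V_ov = V_GS − V_TN = 3.54 − 0.88 = 2.66 V.
Since V_DS = 0.678 V < V_ov = 2.66 V, the device is in the triode region.
I_D = k_n [V_ov · V_DS − ½ V_DS²] = 5.6 × [2.66 × 0.678 − 0.5 × 0.678²] = 8.81 mA.

Triode; I_D = 8.81 mA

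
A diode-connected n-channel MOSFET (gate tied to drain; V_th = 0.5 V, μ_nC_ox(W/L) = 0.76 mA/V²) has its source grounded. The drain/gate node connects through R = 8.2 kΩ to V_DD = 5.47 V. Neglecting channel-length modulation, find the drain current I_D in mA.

I_D = 0.470 mA

With gate tied to drain, V_GS = V_DS ≥ V_GS − V_th, so the device is in saturation.
KCL at the drain: ½ k_n (V_GS − V_th)² = (V_DD − V_GS)/R.
Let x = V_GS − 0.5. Then 3.12 x² + x − 4.97 = 0, giving x = 1.11 V (positive root), so V_GS = 1.61 V.
I_D = (V_DD − V_GS)/R = (5.47 − 1.61) / 8.2 = 0.47 mA.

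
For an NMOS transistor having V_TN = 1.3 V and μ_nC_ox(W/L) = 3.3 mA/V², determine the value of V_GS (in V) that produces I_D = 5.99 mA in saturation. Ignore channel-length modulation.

In saturation I_D = ½ k_n (V_GS − V_TN)², so V_GS − V_TN = √(2 I_D / k_n) = √(2 × 5.99 / 3.3) = 1.91 V.
V_GS = 1.3 + 1.91 = 3.21 V.

V_GS = 3.21 V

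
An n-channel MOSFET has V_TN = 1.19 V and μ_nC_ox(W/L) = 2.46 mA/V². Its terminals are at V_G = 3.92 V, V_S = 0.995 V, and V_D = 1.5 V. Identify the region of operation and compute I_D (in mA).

Triode; I_D = 1.84 mA

V_GS = V_G − V_S = 3.92 − 0.995 = 2.92 V; V_DS = V_D − V_S = 1.5 − 0.995 = 0.505 V.
V_ov = V_GS − V_TN = 2.92 − 1.19 = 1.73 V.
Since V_DS = 0.505 V < V_ov = 1.73 V, the device is in the triode region.
I_D = k_n [V_ov · V_DS − ½ V_DS²] = 2.46 × [1.73 × 0.505 − 0.5 × 0.505²] = 1.84 mA.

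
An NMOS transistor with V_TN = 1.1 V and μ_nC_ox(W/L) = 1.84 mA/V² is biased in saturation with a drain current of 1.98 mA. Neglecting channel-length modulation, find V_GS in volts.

In saturation I_D = ½ k_n (V_GS − V_TN)², so V_GS − V_TN = √(2 I_D / k_n) = √(2 × 1.98 / 1.84) = 1.47 V.
V_GS = 1.1 + 1.47 = 2.57 V.

V_GS = 2.57 V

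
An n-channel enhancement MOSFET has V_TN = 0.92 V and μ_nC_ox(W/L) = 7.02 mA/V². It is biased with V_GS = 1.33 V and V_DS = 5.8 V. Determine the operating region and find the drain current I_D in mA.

V_ov = V_GS − V_TN = 1.33 − 0.92 = 0.41 V.
Since V_DS = 5.8 V ≥ V_ov = 0.41 V, the device is in saturation.
I_D = ½ k_n V_ov² = 0.5 × 7.02 × 0.41² = 0.59 mA.

Saturation; I_D = 0.590 mA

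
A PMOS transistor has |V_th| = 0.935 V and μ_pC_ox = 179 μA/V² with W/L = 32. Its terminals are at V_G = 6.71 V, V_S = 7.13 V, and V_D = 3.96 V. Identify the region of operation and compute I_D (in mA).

Cutoff; I_D = 0 mA

V_SG = V_S − V_G = 7.13 − 6.71 = 0.42 V; V_SD = V_S − V_D = 7.13 − 3.96 = 3.17 V.
V_SG = 0.42 V < |V_th| = 0.935 V, so the transistor is in cutoff.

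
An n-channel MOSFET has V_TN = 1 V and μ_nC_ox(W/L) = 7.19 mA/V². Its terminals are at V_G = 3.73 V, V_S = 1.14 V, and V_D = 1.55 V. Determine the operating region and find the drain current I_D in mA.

V_GS = V_G − V_S = 3.73 − 1.14 = 2.59 V; V_DS = V_D − V_S = 1.55 − 1.14 = 0.41 V.
V_ov = V_GS − V_TN = 2.59 − 1 = 1.59 V.
Since V_DS = 0.41 V < V_ov = 1.59 V, the device is in the triode region.
I_D = k_n [V_ov · V_DS − ½ V_DS²] = 7.19 × [1.59 × 0.41 − 0.5 × 0.41²] = 4.08 mA.

Triode; I_D = 4.08 mA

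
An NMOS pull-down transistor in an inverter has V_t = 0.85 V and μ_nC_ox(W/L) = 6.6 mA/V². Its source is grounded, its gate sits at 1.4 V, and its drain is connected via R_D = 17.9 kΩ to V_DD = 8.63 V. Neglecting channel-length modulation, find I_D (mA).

V_GS = V_G = 1.4 V, so V_ov = 1.4 − 0.85 = 0.55 V.
Assume saturation: I_D = ½ k_n V_ov² = 0.5 × 6.6 × 0.55² = 0.998 mA, giving V_DS = V_DD − I_D R_D = 8.63 − 0.998 × 17.9 = -9.24 V.
But -9.24 V < V_ov = 0.55 V, so the device is actually in triode.
In triode I_D = k_n[V_ov V_DS − ½ V_DS²] and I_D = (V_DD − V_DS)/R_D. Equating: 59.1 V_DS² − 65.98 V_DS + 8.63 = 0, giving V_DS = 0.151 V (the root below V_ov).
I_D = (8.63 − 0.151) / 17.9 = 0.474 mA.

I_D = 0.474 mA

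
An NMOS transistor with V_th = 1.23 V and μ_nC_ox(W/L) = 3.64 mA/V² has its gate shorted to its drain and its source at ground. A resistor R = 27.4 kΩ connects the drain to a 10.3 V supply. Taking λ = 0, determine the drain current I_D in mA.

With gate tied to drain, V_GS = V_DS ≥ V_GS − V_th, so the device is in saturation.
KCL at the drain: ½ k_n (V_GS − V_th)² = (V_DD − V_GS)/R.
Let x = V_GS − 1.23. Then 49.9 x² + x − 9.07 = 0, giving x = 0.417 V (positive root), so V_GS = 1.65 V.
I_D = (V_DD − V_GS)/R = (10.3 − 1.65) / 27.4 = 0.316 mA.

I_D = 0.316 mA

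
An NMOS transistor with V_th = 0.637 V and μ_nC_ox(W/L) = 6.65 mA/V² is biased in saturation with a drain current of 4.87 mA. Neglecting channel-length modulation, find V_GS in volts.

In saturation I_D = ½ k_n (V_GS − V_th)², so V_GS − V_th = √(2 I_D / k_n) = √(2 × 4.87 / 6.65) = 1.21 V.
V_GS = 0.637 + 1.21 = 1.85 V.

V_GS = 1.85 V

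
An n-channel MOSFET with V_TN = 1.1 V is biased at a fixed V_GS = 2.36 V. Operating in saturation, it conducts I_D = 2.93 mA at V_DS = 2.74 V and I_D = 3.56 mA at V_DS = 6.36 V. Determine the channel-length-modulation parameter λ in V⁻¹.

With V_GS fixed, I_D ∝ (1 + λ V_DS) in saturation, so I_D2/I_D1 = (1 + λ V_DS2)/(1 + λ V_DS1).
3.56/2.93 = 1.215 = (1 + 6.36 λ)/(1 + 2.74 λ).
Solving: λ (I_D1 V_DS2 − I_D2 V_DS1) = I_D2 − I_D1, so λ = (3.56 − 2.93) / (2.93 × 6.36 − 3.56 × 2.74) = 0.63 / 8.88 = 0.0709 V⁻¹.

λ = 0.0709 V⁻¹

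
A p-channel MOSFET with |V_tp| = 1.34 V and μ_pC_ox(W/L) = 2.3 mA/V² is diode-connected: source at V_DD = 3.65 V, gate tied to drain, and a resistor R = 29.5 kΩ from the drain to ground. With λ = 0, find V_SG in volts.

V_SG = 1.59 V

With gate tied to drain, V_SG = V_SD ≥ V_SG − |V_tp|, so the device is in saturation.
KCL at the drain: ½ k_p (V_SG − |V_tp|)² = (V_DD − V_SG)/R.
Let x = V_SG − 1.34. Then 33.9 x² + x − 2.31 = 0, giving x = 0.247 V (positive root), so V_SG = 1.59 V.
I_D = (V_DD − V_SG)/R = (3.65 − 1.59) / 29.5 = 0.0699 mA.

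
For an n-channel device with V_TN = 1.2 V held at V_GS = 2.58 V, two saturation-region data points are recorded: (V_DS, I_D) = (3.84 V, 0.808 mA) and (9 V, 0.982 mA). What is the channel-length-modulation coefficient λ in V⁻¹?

λ = 0.0497 V⁻¹

With V_GS fixed, I_D ∝ (1 + λ V_DS) in saturation, so I_D2/I_D1 = (1 + λ V_DS2)/(1 + λ V_DS1).
0.982/0.808 = 1.215 = (1 + 9 λ)/(1 + 3.84 λ).
Solving: λ (I_D1 V_DS2 − I_D2 V_DS1) = I_D2 − I_D1, so λ = (0.982 − 0.808) / (0.808 × 9 − 0.982 × 3.84) = 0.174 / 3.5 = 0.0497 V⁻¹.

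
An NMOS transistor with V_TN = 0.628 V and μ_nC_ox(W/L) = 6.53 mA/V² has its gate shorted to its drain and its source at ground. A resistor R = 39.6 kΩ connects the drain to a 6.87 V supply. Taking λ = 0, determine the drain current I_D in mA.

With gate tied to drain, V_GS = V_DS ≥ V_GS − V_TN, so the device is in saturation.
KCL at the drain: ½ k_n (V_GS − V_TN)² = (V_DD − V_GS)/R.
Let x = V_GS − 0.628. Then 129 x² + x − 6.242 = 0, giving x = 0.216 V (positive root), so V_GS = 0.844 V.
I_D = (V_DD − V_GS)/R = (6.87 − 0.844) / 39.6 = 0.152 mA.

I_D = 0.152 mA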